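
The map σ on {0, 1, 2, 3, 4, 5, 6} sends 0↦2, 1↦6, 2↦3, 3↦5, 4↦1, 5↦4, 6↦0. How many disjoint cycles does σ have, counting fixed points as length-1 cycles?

Cycle decomposition: (0 2 3 5 4 1 6).
1 cycle.

1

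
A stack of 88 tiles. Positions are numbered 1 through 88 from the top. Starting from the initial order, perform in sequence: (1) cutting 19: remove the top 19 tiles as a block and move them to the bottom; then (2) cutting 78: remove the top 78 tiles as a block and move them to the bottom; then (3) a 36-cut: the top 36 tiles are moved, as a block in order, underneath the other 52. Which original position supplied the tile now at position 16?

61

Undo the operations in reverse order, starting from position 16:
  undo op 3 (cut 36): 16 ← 52
  undo op 2 (cut 78): 52 ← 42
  undo op 1 (cut 19): 42 ← 61
So the tile at position 16 came from original position 61.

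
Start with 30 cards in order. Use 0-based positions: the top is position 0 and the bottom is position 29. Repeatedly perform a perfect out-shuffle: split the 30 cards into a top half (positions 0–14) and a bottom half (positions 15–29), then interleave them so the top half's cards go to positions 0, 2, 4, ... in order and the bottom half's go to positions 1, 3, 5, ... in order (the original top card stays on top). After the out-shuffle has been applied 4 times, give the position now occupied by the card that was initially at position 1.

16

Track the card's position through each out-shuffle:
1 → 2 → 4 → 8 → 16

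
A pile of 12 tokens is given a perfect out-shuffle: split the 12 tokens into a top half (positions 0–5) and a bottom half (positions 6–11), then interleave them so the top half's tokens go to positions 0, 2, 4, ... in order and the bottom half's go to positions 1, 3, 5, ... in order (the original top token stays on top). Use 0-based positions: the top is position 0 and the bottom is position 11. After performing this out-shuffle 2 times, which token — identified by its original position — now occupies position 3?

Work backwards from position 3, undoing one out-shuffle at a time:
3 ← 7 ← 9
So the token now at position 3 started at position 9.

9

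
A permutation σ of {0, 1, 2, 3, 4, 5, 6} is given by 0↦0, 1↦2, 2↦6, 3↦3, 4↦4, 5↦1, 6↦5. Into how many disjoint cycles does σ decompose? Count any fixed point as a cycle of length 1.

4

Cycle decomposition: (0) (1 2 6 5) (3) (4).
4 cycles.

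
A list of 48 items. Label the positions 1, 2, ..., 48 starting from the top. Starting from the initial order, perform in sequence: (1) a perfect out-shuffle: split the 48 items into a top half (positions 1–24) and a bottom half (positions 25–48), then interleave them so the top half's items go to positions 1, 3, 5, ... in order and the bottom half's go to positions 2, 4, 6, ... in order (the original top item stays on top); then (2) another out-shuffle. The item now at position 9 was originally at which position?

Undo the operations in reverse order, starting from position 9:
  undo op 2 (out-shuffle, from top half): 9 ← 5
  undo op 1 (out-shuffle, from top half): 5 ← 3
So the item at position 9 came from original position 3.

3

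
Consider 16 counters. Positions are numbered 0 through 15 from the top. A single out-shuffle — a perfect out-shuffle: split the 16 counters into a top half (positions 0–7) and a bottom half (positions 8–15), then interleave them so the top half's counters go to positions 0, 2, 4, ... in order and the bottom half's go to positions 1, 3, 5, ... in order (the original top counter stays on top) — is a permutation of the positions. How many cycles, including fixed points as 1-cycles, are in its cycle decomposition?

6

Trace each unvisited position around until it returns:
(0) (1 2 4 8) (3 6 12 9) (5 10) (7 14 13 11) (15)
6 cycles in total.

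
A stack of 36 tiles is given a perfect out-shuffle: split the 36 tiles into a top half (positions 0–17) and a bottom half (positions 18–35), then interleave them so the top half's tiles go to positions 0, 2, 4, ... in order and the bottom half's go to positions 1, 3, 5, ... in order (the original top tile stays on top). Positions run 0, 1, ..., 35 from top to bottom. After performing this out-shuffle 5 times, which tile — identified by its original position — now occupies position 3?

34

Work backwards from position 3, undoing one out-shuffle at a time:
3 ← 19 ← 27 ← 31 ← 33 ← 34
So the tile now at position 3 started at position 34.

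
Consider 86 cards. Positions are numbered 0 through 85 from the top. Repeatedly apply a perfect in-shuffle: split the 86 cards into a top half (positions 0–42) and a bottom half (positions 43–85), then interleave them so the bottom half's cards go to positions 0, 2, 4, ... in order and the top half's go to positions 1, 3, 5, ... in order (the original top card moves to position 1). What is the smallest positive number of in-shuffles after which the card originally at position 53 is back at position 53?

Follow position 53 under repeated in-shuffles:
53 → 20 → 41 → 83 → 80 → 74 → 62 → 38 → ... → 53 (length 28)
It first returns after 28 in-shuffles.

28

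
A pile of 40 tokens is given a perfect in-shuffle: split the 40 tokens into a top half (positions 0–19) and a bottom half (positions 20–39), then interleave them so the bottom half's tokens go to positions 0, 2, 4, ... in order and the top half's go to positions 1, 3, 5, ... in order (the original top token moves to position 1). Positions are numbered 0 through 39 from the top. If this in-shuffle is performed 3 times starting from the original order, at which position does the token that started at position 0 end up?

Track the token's position through each in-shuffle:
0 → 1 → 3 → 7

7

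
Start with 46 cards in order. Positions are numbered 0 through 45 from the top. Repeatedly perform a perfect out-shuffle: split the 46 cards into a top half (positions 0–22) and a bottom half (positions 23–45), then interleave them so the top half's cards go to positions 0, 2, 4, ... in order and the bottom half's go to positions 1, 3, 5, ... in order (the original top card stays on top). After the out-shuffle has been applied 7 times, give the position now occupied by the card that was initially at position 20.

40

Track the card's position through each out-shuffle:
20 → 40 → 35 → 25 → 5 → 10 → 20 → 40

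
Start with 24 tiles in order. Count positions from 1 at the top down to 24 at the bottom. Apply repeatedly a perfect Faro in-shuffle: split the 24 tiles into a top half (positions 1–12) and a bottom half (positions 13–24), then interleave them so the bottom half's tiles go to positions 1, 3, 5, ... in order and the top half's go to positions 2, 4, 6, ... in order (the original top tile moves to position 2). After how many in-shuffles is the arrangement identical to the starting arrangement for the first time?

The in-shuffle permutes the 24 positions with cycle lengths [4, 20].
Every tile is home exactly when every cycle has completed a whole number of laps, i.e. after lcm(4, 20) = 20 in-shuffles.

20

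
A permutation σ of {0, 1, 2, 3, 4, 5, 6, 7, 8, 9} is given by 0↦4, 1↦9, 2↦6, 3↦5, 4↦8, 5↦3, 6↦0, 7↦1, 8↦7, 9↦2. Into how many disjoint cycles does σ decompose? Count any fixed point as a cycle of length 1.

Cycle decomposition: (0 4 8 7 1 9 2 6) (3 5).
2 cycles.

2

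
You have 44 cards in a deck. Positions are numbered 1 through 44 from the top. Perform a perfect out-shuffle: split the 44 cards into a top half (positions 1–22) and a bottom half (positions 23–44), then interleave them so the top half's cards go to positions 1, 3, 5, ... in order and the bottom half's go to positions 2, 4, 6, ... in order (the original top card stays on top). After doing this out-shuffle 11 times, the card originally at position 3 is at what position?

Track the card's position through each out-shuffle:
3 → 5 → 9 → 17 → 33 → 22 → 43 → 42 → 40 → 36 → 28 → 12

12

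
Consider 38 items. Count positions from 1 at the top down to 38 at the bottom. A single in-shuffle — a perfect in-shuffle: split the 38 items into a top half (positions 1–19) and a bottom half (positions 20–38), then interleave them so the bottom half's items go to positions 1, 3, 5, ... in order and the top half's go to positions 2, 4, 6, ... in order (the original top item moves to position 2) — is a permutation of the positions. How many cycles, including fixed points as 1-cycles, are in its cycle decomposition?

4

Trace each unvisited position around until it returns:
(1 2 4 8 16 32 ... len 12) (3 6 12 24 9 18 ... len 12) (7 14 28 17 34 29 ... len 12) (13 26)
4 cycles in total.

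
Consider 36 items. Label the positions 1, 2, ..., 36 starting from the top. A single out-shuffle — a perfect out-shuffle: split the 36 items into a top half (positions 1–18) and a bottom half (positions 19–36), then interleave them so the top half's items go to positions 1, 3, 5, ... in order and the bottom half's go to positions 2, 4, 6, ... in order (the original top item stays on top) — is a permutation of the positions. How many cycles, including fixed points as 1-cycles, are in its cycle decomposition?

Trace each unvisited position around until it returns:
(1) (2 3 5 9 17 33 ... len 12) (4 7 13 25 14 27 ... len 12) (6 11 21) (8 15 29 22) (16 31 26) (36)
7 cycles in total.

7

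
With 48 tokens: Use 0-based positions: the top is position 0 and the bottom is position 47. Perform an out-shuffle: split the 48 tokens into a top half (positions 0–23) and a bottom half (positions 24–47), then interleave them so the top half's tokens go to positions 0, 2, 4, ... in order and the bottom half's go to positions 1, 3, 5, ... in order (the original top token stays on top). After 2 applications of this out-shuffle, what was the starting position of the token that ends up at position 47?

Work backwards from position 47, undoing one out-shuffle at a time:
47 ← 47 ← 47
So the token now at position 47 started at position 47.

47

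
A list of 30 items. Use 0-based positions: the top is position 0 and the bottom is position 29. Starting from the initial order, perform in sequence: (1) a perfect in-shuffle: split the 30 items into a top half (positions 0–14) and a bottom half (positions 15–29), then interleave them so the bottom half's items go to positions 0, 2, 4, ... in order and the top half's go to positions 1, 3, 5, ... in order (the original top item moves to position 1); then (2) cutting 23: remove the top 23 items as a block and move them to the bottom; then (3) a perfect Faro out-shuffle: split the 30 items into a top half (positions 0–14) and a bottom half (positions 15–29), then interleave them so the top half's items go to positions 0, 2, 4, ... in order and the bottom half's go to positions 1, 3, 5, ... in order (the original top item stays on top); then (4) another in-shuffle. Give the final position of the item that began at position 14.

Track the item from position 14 forward through each operation:
  after op 1 (in-shuffle): 14 → 29
  after op 2 (cut 23): 29 → 6
  after op 3 (out-shuffle): 6 → 12
  after op 4 (in-shuffle): 12 → 25

25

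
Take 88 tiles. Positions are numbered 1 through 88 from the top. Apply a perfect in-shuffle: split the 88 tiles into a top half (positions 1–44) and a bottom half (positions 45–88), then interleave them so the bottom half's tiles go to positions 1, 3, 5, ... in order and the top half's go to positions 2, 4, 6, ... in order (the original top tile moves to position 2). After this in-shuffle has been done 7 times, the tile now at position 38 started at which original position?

Work backwards from position 38, undoing one in-shuffle at a time:
38 ← 19 ← 54 ← 27 ← 58 ← 29 ← 59 ← 74
So the tile now at position 38 started at position 74.

74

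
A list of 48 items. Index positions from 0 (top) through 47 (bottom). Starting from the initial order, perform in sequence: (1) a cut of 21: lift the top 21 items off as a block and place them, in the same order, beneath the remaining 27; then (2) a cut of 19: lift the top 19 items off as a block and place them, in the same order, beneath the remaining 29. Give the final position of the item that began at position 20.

Track the item from position 20 forward through each operation:
  after op 1 (cut 21): 20 → 47
  after op 2 (cut 19): 47 → 28

28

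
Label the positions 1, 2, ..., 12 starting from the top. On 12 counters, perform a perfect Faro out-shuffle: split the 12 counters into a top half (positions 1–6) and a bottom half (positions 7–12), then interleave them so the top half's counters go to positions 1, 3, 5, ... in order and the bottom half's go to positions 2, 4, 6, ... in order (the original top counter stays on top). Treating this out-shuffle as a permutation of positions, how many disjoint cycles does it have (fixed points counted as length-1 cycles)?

Trace each unvisited position around until it returns:
(1) (2 3 5 9 6 11 10 8 4 7) (12)
3 cycles in total.

3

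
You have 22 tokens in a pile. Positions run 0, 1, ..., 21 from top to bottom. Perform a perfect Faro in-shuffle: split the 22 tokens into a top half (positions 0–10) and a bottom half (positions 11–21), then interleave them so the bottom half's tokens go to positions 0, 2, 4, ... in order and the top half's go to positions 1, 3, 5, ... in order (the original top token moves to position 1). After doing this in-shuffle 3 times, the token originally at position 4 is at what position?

Track the token's position through each in-shuffle:
4 → 9 → 19 → 16

16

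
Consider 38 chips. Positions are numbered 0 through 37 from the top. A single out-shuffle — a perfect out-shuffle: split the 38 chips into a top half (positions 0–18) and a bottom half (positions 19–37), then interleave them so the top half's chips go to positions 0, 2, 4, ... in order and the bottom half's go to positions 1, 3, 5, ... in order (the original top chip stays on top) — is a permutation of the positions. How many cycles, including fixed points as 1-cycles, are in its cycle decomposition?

Trace each unvisited position around until it returns:
(0) (1 2 4 8 16 32 ... len 36) (37)
3 cycles in total.

3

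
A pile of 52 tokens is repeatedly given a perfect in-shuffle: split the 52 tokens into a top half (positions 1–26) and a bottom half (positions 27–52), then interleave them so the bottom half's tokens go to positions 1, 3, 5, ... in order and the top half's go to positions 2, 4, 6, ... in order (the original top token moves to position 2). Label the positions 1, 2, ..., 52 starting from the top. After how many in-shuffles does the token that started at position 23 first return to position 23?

52

Follow position 23 under repeated in-shuffles:
23 → 46 → 39 → 25 → 50 → 47 → 41 → 29 → ... → 23 (length 52)
It first returns after 52 in-shuffles.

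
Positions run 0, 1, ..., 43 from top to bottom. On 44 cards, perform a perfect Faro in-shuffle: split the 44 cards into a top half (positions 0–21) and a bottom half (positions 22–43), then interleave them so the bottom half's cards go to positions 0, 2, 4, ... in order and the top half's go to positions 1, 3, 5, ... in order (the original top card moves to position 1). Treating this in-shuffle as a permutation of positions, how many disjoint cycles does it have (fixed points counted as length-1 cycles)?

Trace each unvisited position around until it returns:
(0 1 3 7 15 31 ... len 12) (2 5 11 23) (4 9 19 39 34 24) (6 13 27 10 21 43 ... len 12) (8 17 35 26) (14 29) (20 41 38 32)
7 cycles in total.

7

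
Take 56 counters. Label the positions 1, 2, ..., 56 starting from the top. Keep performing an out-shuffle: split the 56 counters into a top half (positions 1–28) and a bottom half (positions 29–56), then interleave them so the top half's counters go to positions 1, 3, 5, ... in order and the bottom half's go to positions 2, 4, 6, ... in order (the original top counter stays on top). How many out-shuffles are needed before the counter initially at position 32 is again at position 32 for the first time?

Follow position 32 under repeated out-shuffles:
32 → 8 → 15 → 29 → 2 → 3 → 5 → 9 → 17 → 33 → 10 → 19 → 37 → 18 → 35 → 14 → 27 → 53 → 50 → 44 → 32
It first returns after 20 out-shuffles.

20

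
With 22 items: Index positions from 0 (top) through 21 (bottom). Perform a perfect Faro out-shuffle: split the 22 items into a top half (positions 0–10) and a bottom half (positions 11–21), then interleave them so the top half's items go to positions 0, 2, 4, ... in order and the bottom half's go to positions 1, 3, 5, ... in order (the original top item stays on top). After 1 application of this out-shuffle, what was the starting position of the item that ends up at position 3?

Work backwards from position 3, undoing one out-shuffle at a time:
3 ← 12
So the item now at position 3 started at position 12.

12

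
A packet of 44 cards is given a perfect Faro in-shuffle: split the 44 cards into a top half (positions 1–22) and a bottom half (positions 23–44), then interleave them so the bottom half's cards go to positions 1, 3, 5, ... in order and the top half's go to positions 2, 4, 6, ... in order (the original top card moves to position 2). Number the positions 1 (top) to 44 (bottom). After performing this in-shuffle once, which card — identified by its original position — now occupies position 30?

15

Work backwards from position 30, undoing one in-shuffle at a time:
30 ← 15
So the card now at position 30 started at position 15.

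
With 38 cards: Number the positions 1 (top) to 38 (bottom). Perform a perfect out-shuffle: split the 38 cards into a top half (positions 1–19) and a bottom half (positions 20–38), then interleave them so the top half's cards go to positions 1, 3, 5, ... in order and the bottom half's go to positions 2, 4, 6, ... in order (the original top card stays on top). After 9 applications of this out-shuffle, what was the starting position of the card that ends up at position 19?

35

Work backwards from position 19, undoing one out-shuffle at a time:
19 ← 10 ← 24 ← 31 ← 16 ← 27 ← 14 ← 26 ← 32 ← 35
So the card now at position 19 started at position 35.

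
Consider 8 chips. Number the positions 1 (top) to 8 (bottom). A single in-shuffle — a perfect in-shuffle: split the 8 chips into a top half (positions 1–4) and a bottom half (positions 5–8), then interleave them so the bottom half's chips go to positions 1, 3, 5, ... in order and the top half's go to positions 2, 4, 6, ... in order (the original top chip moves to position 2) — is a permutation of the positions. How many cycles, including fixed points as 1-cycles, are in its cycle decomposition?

2

Trace each unvisited position around until it returns:
(1 2 4 8 7 5) (3 6)
2 cycles in total.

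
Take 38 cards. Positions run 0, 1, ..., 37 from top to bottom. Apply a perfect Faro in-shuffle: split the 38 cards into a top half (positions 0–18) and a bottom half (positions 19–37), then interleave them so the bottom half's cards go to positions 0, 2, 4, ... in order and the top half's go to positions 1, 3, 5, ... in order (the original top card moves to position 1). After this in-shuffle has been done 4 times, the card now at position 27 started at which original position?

30

Work backwards from position 27, undoing one in-shuffle at a time:
27 ← 13 ← 6 ← 22 ← 30
So the card now at position 27 started at position 30.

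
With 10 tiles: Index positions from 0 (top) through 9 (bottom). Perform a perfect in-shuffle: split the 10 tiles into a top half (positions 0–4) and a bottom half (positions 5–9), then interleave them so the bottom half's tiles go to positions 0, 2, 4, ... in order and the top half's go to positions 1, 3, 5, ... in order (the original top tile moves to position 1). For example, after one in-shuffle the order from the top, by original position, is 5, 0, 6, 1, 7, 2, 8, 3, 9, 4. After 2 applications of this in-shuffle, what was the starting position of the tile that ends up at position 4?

3

Work backwards from position 4, undoing one in-shuffle at a time:
4 ← 7 ← 3
So the tile now at position 4 started at position 3.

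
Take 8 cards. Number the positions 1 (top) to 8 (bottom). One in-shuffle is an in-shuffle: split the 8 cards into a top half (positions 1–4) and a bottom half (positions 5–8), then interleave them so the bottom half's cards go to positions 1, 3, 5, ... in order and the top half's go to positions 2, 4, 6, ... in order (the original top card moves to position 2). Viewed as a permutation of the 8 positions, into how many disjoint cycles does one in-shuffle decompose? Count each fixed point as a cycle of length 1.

2

Trace each unvisited position around until it returns:
(1 2 4 8 7 5) (3 6)
2 cycles in total.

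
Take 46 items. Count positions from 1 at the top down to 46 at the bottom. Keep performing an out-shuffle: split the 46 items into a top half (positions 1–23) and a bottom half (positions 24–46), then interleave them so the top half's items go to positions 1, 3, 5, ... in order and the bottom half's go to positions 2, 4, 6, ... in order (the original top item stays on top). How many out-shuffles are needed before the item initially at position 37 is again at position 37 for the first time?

Follow position 37 under repeated out-shuffles:
37 → 28 → 10 → 19 → 37
It first returns after 4 out-shuffles.

4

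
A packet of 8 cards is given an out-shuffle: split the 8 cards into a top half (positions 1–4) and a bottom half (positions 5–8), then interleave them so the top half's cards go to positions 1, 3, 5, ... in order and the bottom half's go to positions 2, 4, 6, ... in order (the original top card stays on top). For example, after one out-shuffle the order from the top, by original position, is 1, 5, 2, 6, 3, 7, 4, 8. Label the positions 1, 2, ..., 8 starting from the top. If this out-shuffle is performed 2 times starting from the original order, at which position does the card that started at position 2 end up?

Track the card's position through each out-shuffle:
2 → 3 → 5

5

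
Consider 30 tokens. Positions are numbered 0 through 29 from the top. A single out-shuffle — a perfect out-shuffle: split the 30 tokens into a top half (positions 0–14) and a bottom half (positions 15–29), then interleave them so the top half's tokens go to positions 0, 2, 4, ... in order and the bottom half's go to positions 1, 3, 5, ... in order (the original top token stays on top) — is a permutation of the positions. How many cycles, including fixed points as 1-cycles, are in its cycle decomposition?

Trace each unvisited position around until it returns:
(0) (1 2 4 8 16 3 ... len 28) (29)
3 cycles in total.

3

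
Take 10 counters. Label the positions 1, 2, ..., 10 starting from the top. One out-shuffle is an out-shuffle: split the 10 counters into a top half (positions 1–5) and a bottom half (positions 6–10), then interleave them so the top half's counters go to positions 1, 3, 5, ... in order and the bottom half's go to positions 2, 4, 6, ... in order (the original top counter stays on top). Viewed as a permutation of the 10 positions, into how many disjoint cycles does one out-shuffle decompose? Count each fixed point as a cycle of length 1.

4

Trace each unvisited position around until it returns:
(1) (2 3 5 9 8 6) (4 7) (10)
4 cycles in total.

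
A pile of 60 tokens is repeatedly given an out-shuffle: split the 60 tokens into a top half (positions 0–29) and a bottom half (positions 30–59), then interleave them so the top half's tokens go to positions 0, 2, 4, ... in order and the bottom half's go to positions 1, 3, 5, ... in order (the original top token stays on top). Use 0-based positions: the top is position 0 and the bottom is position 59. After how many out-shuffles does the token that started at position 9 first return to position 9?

58

Follow position 9 under repeated out-shuffles:
9 → 18 → 36 → 13 → 26 → 52 → 45 → 31 → ... → 9 (length 58)
It first returns after 58 out-shuffles.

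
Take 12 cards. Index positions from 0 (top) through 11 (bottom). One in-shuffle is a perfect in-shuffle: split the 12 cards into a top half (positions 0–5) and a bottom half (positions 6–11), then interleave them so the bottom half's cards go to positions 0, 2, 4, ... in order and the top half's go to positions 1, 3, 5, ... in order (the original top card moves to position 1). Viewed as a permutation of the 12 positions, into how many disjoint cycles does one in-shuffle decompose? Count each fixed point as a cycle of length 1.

Trace each unvisited position around until it returns:
(0 1 3 7 2 5 ... len 12)
1 cycle in total.

1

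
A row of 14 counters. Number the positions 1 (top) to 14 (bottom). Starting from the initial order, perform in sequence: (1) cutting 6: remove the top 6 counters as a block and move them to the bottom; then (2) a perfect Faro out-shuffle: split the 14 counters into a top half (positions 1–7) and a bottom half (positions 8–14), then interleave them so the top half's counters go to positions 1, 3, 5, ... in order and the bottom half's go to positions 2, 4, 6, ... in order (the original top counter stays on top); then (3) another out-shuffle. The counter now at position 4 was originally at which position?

11

Undo the operations in reverse order, starting from position 4:
  undo op 3 (out-shuffle, from bottom half): 4 ← 9
  undo op 2 (out-shuffle, from top half): 9 ← 5
  undo op 1 (cut 6): 5 ← 11
So the counter at position 4 came from original position 11.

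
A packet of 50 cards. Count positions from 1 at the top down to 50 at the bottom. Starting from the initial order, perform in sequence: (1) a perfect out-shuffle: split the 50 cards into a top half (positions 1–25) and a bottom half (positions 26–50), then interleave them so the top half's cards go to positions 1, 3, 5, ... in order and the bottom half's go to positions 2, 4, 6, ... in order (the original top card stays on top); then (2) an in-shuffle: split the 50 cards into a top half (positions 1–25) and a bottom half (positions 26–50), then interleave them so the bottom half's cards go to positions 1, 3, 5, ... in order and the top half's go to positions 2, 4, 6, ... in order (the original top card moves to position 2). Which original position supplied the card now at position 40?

Undo the operations in reverse order, starting from position 40:
  undo op 2 (in-shuffle, from top half): 40 ← 20
  undo op 1 (out-shuffle, from bottom half): 20 ← 35
So the card at position 40 came from original position 35.

35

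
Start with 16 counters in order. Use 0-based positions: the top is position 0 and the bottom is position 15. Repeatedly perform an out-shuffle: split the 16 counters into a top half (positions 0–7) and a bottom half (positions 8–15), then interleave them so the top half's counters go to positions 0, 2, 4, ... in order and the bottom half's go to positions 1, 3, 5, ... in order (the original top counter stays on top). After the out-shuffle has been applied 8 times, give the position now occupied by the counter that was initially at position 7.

7

Track the counter's position through each out-shuffle:
7 → 14 → 13 → 11 → 7 → 14 → 13 → 11 → 7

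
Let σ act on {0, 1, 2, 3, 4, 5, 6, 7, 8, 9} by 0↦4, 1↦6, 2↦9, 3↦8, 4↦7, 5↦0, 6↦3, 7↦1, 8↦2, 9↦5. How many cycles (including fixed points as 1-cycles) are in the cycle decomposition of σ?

Cycle decomposition: (0 4 7 1 6 3 8 2 9 5).
1 cycle.

1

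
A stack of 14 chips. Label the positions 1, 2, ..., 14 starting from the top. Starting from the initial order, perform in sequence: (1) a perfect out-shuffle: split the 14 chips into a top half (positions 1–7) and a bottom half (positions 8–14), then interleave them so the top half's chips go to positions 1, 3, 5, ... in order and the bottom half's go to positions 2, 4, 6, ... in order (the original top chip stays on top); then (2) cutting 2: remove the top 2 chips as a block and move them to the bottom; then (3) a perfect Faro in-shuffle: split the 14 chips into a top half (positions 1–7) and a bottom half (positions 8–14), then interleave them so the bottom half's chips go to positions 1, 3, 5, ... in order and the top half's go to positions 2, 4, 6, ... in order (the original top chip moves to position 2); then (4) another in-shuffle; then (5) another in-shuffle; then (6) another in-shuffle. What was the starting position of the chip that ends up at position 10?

Undo the operations in reverse order, starting from position 10:
  undo op 6 (in-shuffle, from top half): 10 ← 5
  undo op 5 (in-shuffle, from bottom half): 5 ← 10
  undo op 4 (in-shuffle, from top half): 10 ← 5
  undo op 3 (in-shuffle, from bottom half): 5 ← 10
  undo op 2 (cut 2): 10 ← 12
  undo op 1 (out-shuffle, from bottom half): 12 ← 13
So the chip at position 10 came from original position 13.

13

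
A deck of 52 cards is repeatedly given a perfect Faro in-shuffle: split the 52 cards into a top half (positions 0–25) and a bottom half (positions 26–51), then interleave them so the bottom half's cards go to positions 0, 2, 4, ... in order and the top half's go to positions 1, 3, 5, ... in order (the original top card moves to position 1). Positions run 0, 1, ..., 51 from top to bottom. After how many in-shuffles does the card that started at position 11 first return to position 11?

Follow position 11 under repeated in-shuffles:
11 → 23 → 47 → 42 → 32 → 12 → 25 → 51 → ... → 11 (length 52)
It first returns after 52 in-shuffles.

52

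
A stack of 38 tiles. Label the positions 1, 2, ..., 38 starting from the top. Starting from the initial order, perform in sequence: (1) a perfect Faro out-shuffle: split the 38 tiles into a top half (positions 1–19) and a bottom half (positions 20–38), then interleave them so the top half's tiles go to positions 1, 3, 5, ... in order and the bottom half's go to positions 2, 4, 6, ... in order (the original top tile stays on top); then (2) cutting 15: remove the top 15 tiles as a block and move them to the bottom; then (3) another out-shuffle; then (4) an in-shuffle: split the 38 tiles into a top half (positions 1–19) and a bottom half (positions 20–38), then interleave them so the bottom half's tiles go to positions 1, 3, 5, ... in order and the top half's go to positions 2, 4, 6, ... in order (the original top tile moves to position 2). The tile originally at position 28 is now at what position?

10

Track the tile from position 28 forward through each operation:
  after op 1 (out-shuffle): 28 → 18
  after op 2 (cut 15): 18 → 3
  after op 3 (out-shuffle): 3 → 5
  after op 4 (in-shuffle): 5 → 10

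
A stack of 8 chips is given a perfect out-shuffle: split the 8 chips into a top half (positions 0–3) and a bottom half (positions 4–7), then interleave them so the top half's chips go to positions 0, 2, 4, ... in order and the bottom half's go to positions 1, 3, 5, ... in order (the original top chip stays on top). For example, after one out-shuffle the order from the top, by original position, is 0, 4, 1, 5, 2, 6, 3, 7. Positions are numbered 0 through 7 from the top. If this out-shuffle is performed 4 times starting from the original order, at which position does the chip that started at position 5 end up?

3

Track the chip's position through each out-shuffle:
5 → 3 → 6 → 5 → 3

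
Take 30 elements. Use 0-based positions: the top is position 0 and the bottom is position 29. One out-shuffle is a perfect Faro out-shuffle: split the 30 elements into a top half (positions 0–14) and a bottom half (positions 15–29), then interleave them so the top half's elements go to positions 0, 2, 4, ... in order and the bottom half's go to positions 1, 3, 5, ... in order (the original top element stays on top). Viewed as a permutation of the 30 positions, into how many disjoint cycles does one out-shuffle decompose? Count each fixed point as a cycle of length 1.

Trace each unvisited position around until it returns:
(0) (1 2 4 8 16 3 ... len 28) (29)
3 cycles in total.

3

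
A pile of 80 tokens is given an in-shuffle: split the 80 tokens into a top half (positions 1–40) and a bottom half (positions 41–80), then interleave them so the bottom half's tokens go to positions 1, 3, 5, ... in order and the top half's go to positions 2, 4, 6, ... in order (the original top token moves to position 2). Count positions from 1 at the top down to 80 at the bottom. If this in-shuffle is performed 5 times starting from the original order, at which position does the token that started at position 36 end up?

Track the token's position through each in-shuffle:
36 → 72 → 63 → 45 → 9 → 18

18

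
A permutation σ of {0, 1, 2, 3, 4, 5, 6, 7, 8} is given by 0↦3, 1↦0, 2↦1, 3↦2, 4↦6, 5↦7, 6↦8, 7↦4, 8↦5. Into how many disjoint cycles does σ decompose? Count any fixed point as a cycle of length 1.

Cycle decomposition: (0 3 2 1) (4 6 8 5 7).
2 cycles.

2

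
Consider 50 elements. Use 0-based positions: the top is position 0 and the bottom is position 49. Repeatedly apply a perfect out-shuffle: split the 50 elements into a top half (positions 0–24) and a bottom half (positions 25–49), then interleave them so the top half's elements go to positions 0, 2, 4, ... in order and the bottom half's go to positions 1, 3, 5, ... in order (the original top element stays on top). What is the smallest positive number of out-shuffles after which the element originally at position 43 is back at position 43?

21

Follow position 43 under repeated out-shuffles:
43 → 37 → 25 → 1 → 2 → 4 → 8 → 16 → ... → 43 (length 21)
It first returns after 21 out-shuffles.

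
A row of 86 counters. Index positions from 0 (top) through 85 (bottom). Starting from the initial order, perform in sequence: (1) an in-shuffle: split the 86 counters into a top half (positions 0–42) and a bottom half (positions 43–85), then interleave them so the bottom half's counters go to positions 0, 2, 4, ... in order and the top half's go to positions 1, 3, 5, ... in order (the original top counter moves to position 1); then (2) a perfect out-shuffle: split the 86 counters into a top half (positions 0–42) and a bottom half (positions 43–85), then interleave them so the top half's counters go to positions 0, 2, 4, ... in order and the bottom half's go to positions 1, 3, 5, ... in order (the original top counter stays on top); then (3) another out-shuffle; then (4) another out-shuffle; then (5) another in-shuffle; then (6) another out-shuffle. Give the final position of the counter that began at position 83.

8

Track the counter from position 83 forward through each operation:
  after op 1 (in-shuffle): 83 → 80
  after op 2 (out-shuffle): 80 → 75
  after op 3 (out-shuffle): 75 → 65
  after op 4 (out-shuffle): 65 → 45
  after op 5 (in-shuffle): 45 → 4
  after op 6 (out-shuffle): 4 → 8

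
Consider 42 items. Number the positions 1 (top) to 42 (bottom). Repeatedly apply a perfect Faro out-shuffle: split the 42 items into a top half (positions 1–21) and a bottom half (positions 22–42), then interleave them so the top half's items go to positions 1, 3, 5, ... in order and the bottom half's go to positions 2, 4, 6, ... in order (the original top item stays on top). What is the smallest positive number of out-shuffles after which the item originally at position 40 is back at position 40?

20

Follow position 40 under repeated out-shuffles:
40 → 38 → 34 → 26 → 10 → 19 → 37 → 32 → 22 → 2 → 3 → 5 → 9 → 17 → 33 → 24 → 6 → 11 → 21 → 41 → 40
It first returns after 20 out-shuffles.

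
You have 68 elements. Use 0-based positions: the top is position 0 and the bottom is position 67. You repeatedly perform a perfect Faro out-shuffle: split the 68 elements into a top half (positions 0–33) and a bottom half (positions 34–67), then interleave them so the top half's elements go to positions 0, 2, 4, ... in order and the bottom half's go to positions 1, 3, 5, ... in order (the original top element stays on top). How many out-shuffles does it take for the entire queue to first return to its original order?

The out-shuffle permutes the 68 positions with cycle lengths [1, 1, 66].
Every element is home exactly when every cycle has completed a whole number of laps, i.e. after lcm(1, 66) = 66 out-shuffles.

66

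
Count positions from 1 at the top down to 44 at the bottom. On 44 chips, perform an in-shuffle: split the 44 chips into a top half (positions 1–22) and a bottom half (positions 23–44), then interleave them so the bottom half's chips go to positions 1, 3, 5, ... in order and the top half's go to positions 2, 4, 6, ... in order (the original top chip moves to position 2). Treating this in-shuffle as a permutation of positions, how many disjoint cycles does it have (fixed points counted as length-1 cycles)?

Trace each unvisited position around until it returns:
(1 2 4 8 16 32 ... len 12) (3 6 12 24) (5 10 20 40 35 25) (7 14 28 11 22 44 ... len 12) (9 18 36 27) (15 30) (21 42 39 33)
7 cycles in total.

7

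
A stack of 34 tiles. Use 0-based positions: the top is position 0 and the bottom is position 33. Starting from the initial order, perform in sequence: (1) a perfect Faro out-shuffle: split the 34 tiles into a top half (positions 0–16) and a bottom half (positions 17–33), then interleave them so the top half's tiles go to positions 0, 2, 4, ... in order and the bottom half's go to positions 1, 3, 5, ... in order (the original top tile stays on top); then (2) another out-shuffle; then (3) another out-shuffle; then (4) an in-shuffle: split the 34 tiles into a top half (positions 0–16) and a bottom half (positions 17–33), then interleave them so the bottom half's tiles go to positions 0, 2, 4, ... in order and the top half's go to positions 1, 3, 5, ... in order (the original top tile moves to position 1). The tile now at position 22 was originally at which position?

Undo the operations in reverse order, starting from position 22:
  undo op 4 (in-shuffle, from bottom half): 22 ← 28
  undo op 3 (out-shuffle, from top half): 28 ← 14
  undo op 2 (out-shuffle, from top half): 14 ← 7
  undo op 1 (out-shuffle, from bottom half): 7 ← 20
So the tile at position 22 came from original position 20.

20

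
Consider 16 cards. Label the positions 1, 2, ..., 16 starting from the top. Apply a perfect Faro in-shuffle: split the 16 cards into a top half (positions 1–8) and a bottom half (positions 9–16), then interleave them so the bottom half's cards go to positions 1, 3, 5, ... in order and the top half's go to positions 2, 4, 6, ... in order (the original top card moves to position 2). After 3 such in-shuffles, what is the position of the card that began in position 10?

Track the card's position through each in-shuffle:
10 → 3 → 6 → 12

12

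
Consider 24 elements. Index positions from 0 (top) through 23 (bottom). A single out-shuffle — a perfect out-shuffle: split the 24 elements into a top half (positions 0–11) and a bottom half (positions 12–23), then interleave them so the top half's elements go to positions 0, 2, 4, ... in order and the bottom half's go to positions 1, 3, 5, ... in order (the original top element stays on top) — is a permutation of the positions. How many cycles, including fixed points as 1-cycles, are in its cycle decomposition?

Trace each unvisited position around until it returns:
(0) (1 2 4 8 16 9 ... len 11) (5 10 20 17 11 22 ... len 11) (23)
4 cycles in total.

4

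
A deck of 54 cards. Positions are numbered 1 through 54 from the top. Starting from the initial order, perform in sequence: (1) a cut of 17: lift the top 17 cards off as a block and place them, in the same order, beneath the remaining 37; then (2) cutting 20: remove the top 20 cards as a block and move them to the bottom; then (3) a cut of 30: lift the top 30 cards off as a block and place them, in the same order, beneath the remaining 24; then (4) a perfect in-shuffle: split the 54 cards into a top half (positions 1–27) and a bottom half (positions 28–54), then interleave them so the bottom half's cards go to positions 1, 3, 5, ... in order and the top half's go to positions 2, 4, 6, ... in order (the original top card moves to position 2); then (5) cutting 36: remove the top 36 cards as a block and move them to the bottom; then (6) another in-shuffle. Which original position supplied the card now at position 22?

Undo the operations in reverse order, starting from position 22:
  undo op 6 (in-shuffle, from top half): 22 ← 11
  undo op 5 (cut 36): 11 ← 47
  undo op 4 (in-shuffle, from bottom half): 47 ← 51
  undo op 3 (cut 30): 51 ← 27
  undo op 2 (cut 20): 27 ← 47
  undo op 1 (cut 17): 47 ← 10
So the card at position 22 came from original position 10.

10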